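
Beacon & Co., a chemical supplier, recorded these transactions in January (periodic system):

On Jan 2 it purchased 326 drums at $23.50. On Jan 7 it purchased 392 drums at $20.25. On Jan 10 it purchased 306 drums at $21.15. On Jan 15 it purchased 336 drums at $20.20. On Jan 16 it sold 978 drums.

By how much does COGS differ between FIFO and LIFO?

$1,034.90

FIFO COGS: 326 @ $23.50 + 392 @ $20.25 + 260 @ $21.15 = $21,098.00
LIFO COGS: 336 @ $20.20 + 306 @ $21.15 + 336 @ $20.25 = $20,063.10
Difference = |$21,098.00 − $20,063.10| = $1,034.90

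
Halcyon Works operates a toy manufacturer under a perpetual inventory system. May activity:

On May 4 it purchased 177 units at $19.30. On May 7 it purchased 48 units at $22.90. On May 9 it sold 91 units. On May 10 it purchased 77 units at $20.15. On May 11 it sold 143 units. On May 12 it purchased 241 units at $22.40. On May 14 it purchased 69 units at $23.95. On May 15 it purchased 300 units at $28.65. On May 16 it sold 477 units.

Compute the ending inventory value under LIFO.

Ending inventory = $4,291.60

May 9, 91 sold [LIFO — newest first]: 48 @ $22.90 + 43 @ $19.30 = $1,929.10
May 11, 143 sold [LIFO — newest first]: 77 @ $20.15 + 66 @ $19.30 = $2,825.35
May 16, 477 sold [LIFO — newest first]: 300 @ $28.65 + 69 @ $23.95 + 108 @ $22.40 = $12,666.75
Total COGS = $1,929.10 + $2,825.35 + $12,666.75 = $17,421.20
Ending inventory: 68 @ $19.30 + 133 @ $22.40 = $4,291.60
Check: goods available $21,712.80 = COGS $17,421.20 + ending $4,291.60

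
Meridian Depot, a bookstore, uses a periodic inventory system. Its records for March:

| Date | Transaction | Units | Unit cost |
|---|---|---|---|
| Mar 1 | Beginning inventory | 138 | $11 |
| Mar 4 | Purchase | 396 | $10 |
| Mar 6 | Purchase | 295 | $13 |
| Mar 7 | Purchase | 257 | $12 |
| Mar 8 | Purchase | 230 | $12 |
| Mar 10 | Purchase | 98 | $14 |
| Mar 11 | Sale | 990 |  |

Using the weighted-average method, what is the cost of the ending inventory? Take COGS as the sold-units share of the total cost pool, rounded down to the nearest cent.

Ending inventory = $4,956.37

Mar 11, sell 990: 990/1414 × $16,529.00 → $11,572.63
Ending inventory (cost pool remaining) = $4,956.37
Check: goods available $16,529.00 = COGS $11,572.63 + ending $4,956.37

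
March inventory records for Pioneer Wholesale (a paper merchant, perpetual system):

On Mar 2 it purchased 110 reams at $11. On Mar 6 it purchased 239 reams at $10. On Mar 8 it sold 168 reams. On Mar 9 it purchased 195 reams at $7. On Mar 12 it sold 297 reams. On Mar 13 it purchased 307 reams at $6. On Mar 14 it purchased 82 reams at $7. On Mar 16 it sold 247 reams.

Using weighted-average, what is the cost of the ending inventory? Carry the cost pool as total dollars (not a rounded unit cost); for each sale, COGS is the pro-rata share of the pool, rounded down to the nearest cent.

Ending inventory = $1,461.57

After Mar 2: 110 on hand, pool $1,210.00 (≈ $11.0000 each)
After Mar 6: 349 on hand, pool $3,600.00 (≈ $10.3152 each)
Mar 8, sell 168: 168/349 × $3,600.00 → $1,732.95
After Mar 9: 376 on hand, pool $3,232.05 (≈ $8.5959 each)
Mar 12, sell 297: 297/376 × $3,232.05 → $2,552.97
After Mar 13: 386 on hand, pool $2,521.08 (≈ $6.5313 each)
After Mar 14: 468 on hand, pool $3,095.08 (≈ $6.6134 each)
Mar 16, sell 247: 247/468 × $3,095.08 → $1,633.51
Total COGS = $1,732.95 + $2,552.97 + $1,633.51 = $5,919.43
Ending inventory (cost pool remaining) = $1,461.57
Check: goods available $7,381.00 = COGS $5,919.43 + ending $1,461.57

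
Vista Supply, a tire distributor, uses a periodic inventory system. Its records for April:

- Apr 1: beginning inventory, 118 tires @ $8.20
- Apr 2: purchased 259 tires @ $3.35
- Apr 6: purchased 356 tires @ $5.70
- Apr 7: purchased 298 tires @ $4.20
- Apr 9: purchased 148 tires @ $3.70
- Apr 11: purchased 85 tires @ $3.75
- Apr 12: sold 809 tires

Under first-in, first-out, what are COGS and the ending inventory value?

COGS = $4,183.65; ending inventory = $1,798.75

Apr 12, 809 sold [FIFO — oldest first]: 118 @ $8.20 + 259 @ $3.35 + 356 @ $5.70 + 76 @ $4.20 = $4,183.65
Ending inventory: 222 @ $4.20 + 148 @ $3.70 + 85 @ $3.75 = $1,798.75
Check: goods available $5,982.40 = COGS $4,183.65 + ending $1,798.75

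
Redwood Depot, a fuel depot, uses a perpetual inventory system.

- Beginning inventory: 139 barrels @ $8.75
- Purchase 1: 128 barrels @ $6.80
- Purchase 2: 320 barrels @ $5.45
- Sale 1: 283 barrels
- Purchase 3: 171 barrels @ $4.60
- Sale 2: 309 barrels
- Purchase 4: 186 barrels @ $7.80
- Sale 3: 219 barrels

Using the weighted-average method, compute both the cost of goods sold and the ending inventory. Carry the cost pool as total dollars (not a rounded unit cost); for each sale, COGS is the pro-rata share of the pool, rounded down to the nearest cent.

COGS = $5,154.05; ending inventory = $914.00

After Beginning: 139 on hand, pool $1,216.25 (≈ $8.7500 each)
After Purchase 1: 267 on hand, pool $2,086.65 (≈ $7.8152 each)
After Purchase 2: 587 on hand, pool $3,830.65 (≈ $6.5258 each)
Sale 1, sell 283: 283/587 × $3,830.65 → $1,846.80
After Purchase 3: 475 on hand, pool $2,770.45 (≈ $5.8325 each)
Sale 2, sell 309: 309/475 × $2,770.45 → $1,802.25
After Purchase 4: 352 on hand, pool $2,419.00 (≈ $6.8722 each)
Sale 3, sell 219: 219/352 × $2,419.00 → $1,505.00
Total COGS = $1,846.80 + $1,802.25 + $1,505.00 = $5,154.05
Ending inventory (cost pool remaining) = $914.00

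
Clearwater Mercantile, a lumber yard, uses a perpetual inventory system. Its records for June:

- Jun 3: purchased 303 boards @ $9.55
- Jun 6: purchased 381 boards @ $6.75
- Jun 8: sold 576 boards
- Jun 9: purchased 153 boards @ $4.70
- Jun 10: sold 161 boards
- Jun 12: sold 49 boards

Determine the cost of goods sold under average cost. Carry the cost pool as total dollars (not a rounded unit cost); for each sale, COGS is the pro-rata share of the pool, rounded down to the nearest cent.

COGS = $5,875.35

After Jun 3: 303 on hand, pool $2,893.65 (≈ $9.5500 each)
After Jun 6: 684 on hand, pool $5,465.40 (≈ $7.9904 each)
Jun 8, sell 576: 576/684 × $5,465.40 → $4,602.44
After Jun 9: 261 on hand, pool $1,582.06 (≈ $6.0615 each)
Jun 10, sell 161: 161/261 × $1,582.06 → $975.90
Jun 12, sell 49: 49/100 × $606.16 → $297.01
Total COGS = $4,602.44 + $975.90 + $297.01 = $5,875.35
Ending inventory (cost pool remaining) = $309.15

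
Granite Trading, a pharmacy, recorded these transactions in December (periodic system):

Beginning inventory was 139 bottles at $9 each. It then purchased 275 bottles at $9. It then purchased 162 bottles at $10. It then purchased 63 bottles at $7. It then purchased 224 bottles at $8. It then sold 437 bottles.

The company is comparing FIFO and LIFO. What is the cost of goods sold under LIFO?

COGS = $3,733

FIFO COGS: 139 @ $9 + 275 @ $9 + 23 @ $10 = $3,956
LIFO COGS: 224 @ $8 + 63 @ $7 + 150 @ $10 = $3,733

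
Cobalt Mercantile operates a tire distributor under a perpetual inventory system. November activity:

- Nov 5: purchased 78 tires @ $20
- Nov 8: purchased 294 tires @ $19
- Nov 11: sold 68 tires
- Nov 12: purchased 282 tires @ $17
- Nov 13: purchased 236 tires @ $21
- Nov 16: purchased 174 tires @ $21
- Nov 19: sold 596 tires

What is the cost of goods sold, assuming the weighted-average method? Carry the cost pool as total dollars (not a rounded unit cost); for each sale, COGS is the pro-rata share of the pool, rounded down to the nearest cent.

After Nov 5: 78 on hand, pool $1,560.00 (≈ $20.0000 each)
After Nov 8: 372 on hand, pool $7,146.00 (≈ $19.2097 each)
Nov 11, sell 68: 68/372 × $7,146.00 → $1,306.25
After Nov 12: 586 on hand, pool $10,633.75 (≈ $18.1463 each)
After Nov 13: 822 on hand, pool $15,589.75 (≈ $18.9656 each)
After Nov 16: 996 on hand, pool $19,243.75 (≈ $19.3210 each)
Nov 19, sell 596: 596/996 × $19,243.75 → $11,515.33
Total COGS = $1,306.25 + $11,515.33 = $12,821.58
Ending inventory (cost pool remaining) = $7,728.42
Check: goods available $20,550.00 = COGS $12,821.58 + ending $7,728.42

COGS = $12,821.58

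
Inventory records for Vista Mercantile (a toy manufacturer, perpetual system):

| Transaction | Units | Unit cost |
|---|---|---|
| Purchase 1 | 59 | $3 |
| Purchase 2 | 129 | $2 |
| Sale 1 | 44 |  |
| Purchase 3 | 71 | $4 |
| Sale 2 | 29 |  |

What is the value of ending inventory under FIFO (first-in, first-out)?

Ending inventory = $514

Sale 1 (44) [FIFO — oldest first]: 44 @ $3 = $132
Sale 2 (29) [FIFO — oldest first]: 15 @ $3 + 14 @ $2 = $73
Total COGS = $132 + $73 = $205
Ending inventory: 115 @ $2 + 71 @ $4 = $514
Check: goods available $719 = COGS $205 + ending $514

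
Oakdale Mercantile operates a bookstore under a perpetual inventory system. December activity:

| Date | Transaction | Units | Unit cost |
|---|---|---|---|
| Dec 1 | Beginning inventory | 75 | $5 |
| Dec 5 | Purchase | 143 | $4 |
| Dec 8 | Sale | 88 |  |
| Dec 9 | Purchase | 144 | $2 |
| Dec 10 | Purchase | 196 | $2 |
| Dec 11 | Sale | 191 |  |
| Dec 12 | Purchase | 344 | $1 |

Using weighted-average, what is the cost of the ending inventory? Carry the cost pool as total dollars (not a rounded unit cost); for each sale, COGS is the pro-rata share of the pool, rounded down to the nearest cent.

Ending inventory = $1,082.90

After Dec 1: 75 on hand, pool $375.00 (≈ $5.0000 each)
After Dec 5: 218 on hand, pool $947.00 (≈ $4.3440 each)
Dec 8, sell 88: 88/218 × $947.00 → $382.27
After Dec 9: 274 on hand, pool $852.73 (≈ $3.1122 each)
After Dec 10: 470 on hand, pool $1,244.73 (≈ $2.6484 each)
Dec 11, sell 191: 191/470 × $1,244.73 → $505.83
After Dec 12: 623 on hand, pool $1,082.90 (≈ $1.7382 each)
Total COGS = $382.27 + $505.83 = $888.10
Ending inventory (cost pool remaining) = $1,082.90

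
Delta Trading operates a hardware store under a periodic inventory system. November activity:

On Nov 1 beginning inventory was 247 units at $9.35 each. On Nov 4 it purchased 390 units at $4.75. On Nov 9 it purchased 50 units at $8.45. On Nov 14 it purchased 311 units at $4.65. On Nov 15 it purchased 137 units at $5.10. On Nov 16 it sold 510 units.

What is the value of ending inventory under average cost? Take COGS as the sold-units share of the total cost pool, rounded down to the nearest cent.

Nov 16, sell 510: 510/1135 × $6,729.30 → $3,023.73
Ending inventory (cost pool remaining) = $3,705.57

Ending inventory = $3,705.57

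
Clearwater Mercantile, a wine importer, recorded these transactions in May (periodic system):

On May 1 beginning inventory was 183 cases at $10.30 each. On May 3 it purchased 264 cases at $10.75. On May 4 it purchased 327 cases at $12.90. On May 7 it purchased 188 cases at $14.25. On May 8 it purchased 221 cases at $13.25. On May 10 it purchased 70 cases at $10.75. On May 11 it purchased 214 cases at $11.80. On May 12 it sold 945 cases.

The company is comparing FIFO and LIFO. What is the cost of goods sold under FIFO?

FIFO COGS: 183 @ $10.30 + 264 @ $10.75 + 327 @ $12.90 + 171 @ $14.25 = $11,377.95
LIFO COGS: 214 @ $11.80 + 70 @ $10.75 + 221 @ $13.25 + 188 @ $14.25 + 252 @ $12.90 = $12,135.75

COGS = $11,377.95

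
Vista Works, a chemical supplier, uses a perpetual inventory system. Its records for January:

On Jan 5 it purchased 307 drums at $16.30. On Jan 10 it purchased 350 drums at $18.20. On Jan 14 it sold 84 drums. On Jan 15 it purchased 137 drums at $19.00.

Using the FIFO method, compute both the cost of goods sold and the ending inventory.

COGS = $1,369.20; ending inventory = $12,607.90

Jan 14, 84 sold [FIFO — oldest first]: 84 @ $16.30 = $1,369.20
Ending inventory: 223 @ $16.30 + 350 @ $18.20 + 137 @ $19.00 = $12,607.90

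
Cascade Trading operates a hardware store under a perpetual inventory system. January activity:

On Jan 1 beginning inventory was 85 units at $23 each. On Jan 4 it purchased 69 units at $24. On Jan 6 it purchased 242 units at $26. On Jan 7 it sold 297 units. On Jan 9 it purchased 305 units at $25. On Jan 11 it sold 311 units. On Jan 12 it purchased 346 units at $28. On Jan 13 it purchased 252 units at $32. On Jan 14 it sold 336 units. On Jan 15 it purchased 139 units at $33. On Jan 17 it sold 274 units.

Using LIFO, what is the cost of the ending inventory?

Jan 7, 297 sold [LIFO — newest first]: 242 @ $26 + 55 @ $24 = $7,612
Jan 11, 311 sold [LIFO — newest first]: 305 @ $25 + 6 @ $24 = $7,769
Jan 14, 336 sold [LIFO — newest first]: 252 @ $32 + 84 @ $28 = $10,416
Jan 17, 274 sold [LIFO — newest first]: 139 @ $33 + 135 @ $28 = $8,367
Total COGS = $7,612 + $7,769 + $10,416 + $8,367 = $34,164
Ending inventory: 85 @ $23 + 8 @ $24 + 127 @ $28 = $5,703
Check: goods available $39,867 = COGS $34,164 + ending $5,703

Ending inventory = $5,703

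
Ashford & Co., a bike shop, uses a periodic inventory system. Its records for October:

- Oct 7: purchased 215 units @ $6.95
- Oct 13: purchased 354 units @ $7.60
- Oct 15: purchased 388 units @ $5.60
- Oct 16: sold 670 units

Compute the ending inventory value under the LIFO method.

Oct 16, 670 sold [LIFO — newest first]: 388 @ $5.60 + 282 @ $7.60 = $4,316.00
Ending inventory: 215 @ $6.95 + 72 @ $7.60 = $2,041.45
Check: goods available $6,357.45 = COGS $4,316.00 + ending $2,041.45

Ending inventory = $2,041.45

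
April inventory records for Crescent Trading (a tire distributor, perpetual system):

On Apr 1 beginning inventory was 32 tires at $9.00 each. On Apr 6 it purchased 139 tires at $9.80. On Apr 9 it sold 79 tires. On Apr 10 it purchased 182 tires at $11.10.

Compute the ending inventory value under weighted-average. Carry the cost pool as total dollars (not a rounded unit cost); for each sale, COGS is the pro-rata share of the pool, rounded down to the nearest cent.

After Apr 1: 32 on hand, pool $288.00 (≈ $9.0000 each)
After Apr 6: 171 on hand, pool $1,650.20 (≈ $9.6503 each)
Apr 9, sell 79: 79/171 × $1,650.20 → $762.37
After Apr 10: 274 on hand, pool $2,908.03 (≈ $10.6132 each)
Ending inventory (cost pool remaining) = $2,908.03

Ending inventory = $2,908.03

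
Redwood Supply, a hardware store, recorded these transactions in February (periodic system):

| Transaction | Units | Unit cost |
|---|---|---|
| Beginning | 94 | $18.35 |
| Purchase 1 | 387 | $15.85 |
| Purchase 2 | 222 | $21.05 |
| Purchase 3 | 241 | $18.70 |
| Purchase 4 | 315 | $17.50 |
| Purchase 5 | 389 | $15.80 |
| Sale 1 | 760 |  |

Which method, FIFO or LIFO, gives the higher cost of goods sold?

FIFO COGS: 94 @ $18.35 + 387 @ $15.85 + 222 @ $21.05 + 57 @ $18.70 = $13,597.85
LIFO COGS: 389 @ $15.80 + 315 @ $17.50 + 56 @ $18.70 = $12,705.90

FIFO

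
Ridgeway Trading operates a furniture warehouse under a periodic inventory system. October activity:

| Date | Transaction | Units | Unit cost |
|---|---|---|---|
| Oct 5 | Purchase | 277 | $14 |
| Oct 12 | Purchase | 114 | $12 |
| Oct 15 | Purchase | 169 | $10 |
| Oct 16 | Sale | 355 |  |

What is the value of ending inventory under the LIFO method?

Ending inventory = $2,870

Oct 16, 355 sold [LIFO — newest first]: 169 @ $10 + 114 @ $12 + 72 @ $14 = $4,066
Ending inventory: 205 @ $14 = $2,870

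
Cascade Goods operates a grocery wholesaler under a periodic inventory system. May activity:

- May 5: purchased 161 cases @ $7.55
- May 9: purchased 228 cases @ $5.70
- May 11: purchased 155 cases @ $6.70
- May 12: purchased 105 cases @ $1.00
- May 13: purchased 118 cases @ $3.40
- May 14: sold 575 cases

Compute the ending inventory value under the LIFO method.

Ending inventory = $1,392.25

May 14, 575 sold [LIFO — newest first]: 118 @ $3.40 + 105 @ $1.00 + 155 @ $6.70 + 197 @ $5.70 = $2,667.60
Ending inventory: 161 @ $7.55 + 31 @ $5.70 = $1,392.25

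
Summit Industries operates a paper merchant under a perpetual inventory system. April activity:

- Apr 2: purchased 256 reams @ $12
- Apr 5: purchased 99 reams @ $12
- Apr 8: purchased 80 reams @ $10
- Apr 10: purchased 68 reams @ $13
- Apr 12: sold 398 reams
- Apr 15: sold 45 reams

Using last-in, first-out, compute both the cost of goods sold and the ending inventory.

Apr 12, 398 sold [LIFO — newest first]: 68 @ $13 + 80 @ $10 + 99 @ $12 + 151 @ $12 = $4,684
Apr 15, 45 sold [LIFO — newest first]: 45 @ $12 = $540
Total COGS = $4,684 + $540 = $5,224
Ending inventory: 60 @ $12 = $720

COGS = $5,224; ending inventory = $720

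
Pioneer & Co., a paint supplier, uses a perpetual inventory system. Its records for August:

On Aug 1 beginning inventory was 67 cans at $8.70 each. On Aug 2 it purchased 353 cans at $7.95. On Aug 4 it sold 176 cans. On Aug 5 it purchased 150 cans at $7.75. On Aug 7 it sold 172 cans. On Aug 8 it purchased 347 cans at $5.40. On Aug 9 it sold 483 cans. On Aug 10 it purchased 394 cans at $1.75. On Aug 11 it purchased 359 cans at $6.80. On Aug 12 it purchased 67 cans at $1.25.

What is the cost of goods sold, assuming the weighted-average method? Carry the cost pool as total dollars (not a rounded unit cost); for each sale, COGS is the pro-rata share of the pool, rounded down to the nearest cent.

COGS = $5,875.65

After Aug 1: 67 on hand, pool $582.90 (≈ $8.7000 each)
After Aug 2: 420 on hand, pool $3,389.25 (≈ $8.0696 each)
Aug 4, sell 176: 176/420 × $3,389.25 → $1,420.25
After Aug 5: 394 on hand, pool $3,131.50 (≈ $7.9480 each)
Aug 7, sell 172: 172/394 × $3,131.50 → $1,367.05
After Aug 8: 569 on hand, pool $3,638.25 (≈ $6.3941 each)
Aug 9, sell 483: 483/569 × $3,638.25 → $3,088.35
After Aug 10: 480 on hand, pool $1,239.40 (≈ $2.5821 each)
After Aug 11: 839 on hand, pool $3,680.60 (≈ $4.3869 each)
After Aug 12: 906 on hand, pool $3,764.35 (≈ $4.1549 each)
Total COGS = $1,420.25 + $1,367.05 + $3,088.35 = $5,875.65
Ending inventory (cost pool remaining) = $3,764.35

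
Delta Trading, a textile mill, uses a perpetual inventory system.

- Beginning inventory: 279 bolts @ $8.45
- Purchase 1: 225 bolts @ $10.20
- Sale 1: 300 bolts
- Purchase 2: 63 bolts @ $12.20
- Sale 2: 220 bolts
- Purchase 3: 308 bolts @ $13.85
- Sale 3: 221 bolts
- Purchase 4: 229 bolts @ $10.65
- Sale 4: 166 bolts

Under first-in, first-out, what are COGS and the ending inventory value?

Sale 1 (300) [FIFO — oldest first]: 279 @ $8.45 + 21 @ $10.20 = $2,571.75
Sale 2 (220) [FIFO — oldest first]: 204 @ $10.20 + 16 @ $12.20 = $2,276.00
Sale 3 (221) [FIFO — oldest first]: 47 @ $12.20 + 174 @ $13.85 = $2,983.30
Sale 4 (166) [FIFO — oldest first]: 134 @ $13.85 + 32 @ $10.65 = $2,196.70
Total COGS = $2,571.75 + $2,276.00 + $2,983.30 + $2,196.70 = $10,027.75
Ending inventory: 197 @ $10.65 = $2,098.05

COGS = $10,027.75; ending inventory = $2,098.05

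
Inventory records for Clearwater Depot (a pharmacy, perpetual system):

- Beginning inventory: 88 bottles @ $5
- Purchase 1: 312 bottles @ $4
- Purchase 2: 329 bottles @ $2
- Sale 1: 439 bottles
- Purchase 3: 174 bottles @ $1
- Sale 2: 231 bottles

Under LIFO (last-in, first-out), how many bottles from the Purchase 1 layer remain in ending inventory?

145

Sale 1 (439) [LIFO — newest first]: 329 @ $2 + 110 @ $4 = $1,098
Sale 2 (231) [LIFO — newest first]: 174 @ $1 + 57 @ $4 = $402
Total COGS = $1,098 + $402 = $1,500
Ending inventory: 88 @ $5 + 145 @ $4 = $1,020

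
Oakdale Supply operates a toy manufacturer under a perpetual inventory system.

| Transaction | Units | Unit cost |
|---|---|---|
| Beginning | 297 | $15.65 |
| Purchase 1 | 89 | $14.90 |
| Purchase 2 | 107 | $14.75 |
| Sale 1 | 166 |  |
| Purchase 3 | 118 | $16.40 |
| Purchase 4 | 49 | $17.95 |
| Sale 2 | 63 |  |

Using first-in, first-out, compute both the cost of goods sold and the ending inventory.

Sale 1 (166) [FIFO — oldest first]: 166 @ $15.65 = $2,597.90
Sale 2 (63) [FIFO — oldest first]: 63 @ $15.65 = $985.95
Total COGS = $2,597.90 + $985.95 = $3,583.85
Ending inventory: 68 @ $15.65 + 89 @ $14.90 + 107 @ $14.75 + 118 @ $16.40 + 49 @ $17.95 = $6,783.30

COGS = $3,583.85; ending inventory = $6,783.30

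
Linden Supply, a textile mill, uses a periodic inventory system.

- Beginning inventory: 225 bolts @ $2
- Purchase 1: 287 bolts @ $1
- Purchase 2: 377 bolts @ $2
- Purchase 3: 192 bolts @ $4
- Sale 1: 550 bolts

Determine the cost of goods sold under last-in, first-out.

COGS = $1,484

Sale 1 (550) [LIFO — newest first]: 192 @ $4 + 358 @ $2 = $1,484
Ending inventory: 225 @ $2 + 287 @ $1 + 19 @ $2 = $775
Check: goods available $2,259 = COGS $1,484 + ending $775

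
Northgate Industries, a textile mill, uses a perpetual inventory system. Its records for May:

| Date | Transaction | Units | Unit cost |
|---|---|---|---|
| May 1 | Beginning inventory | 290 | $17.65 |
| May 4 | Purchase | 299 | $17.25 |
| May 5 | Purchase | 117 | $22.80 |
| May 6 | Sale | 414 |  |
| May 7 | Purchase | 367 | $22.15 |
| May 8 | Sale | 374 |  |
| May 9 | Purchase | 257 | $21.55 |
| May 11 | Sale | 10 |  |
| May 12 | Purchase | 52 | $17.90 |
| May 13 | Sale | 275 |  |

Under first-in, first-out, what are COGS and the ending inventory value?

COGS = $21,072.90; ending inventory = $6,469.15

May 6, 414 sold [FIFO — oldest first]: 290 @ $17.65 + 124 @ $17.25 = $7,257.50
May 8, 374 sold [FIFO — oldest first]: 175 @ $17.25 + 117 @ $22.80 + 82 @ $22.15 = $7,502.65
May 11, 10 sold [FIFO — oldest first]: 10 @ $22.15 = $221.50
May 13, 275 sold [FIFO — oldest first]: 275 @ $22.15 = $6,091.25
Total COGS = $7,257.50 + $7,502.65 + $221.50 + $6,091.25 = $21,072.90
Ending inventory: 257 @ $21.55 + 52 @ $17.90 = $6,469.15
Check: goods available $27,542.05 = COGS $21,072.90 + ending $6,469.15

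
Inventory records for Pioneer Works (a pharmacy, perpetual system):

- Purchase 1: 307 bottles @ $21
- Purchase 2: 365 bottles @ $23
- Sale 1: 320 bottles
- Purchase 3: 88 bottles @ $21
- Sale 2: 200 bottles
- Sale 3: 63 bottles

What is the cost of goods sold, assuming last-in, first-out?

Sale 1 (320) [LIFO — newest first]: 320 @ $23 = $7,360
Sale 2 (200) [LIFO — newest first]: 88 @ $21 + 45 @ $23 + 67 @ $21 = $4,290
Sale 3 (63) [LIFO — newest first]: 63 @ $21 = $1,323
Total COGS = $7,360 + $4,290 + $1,323 = $12,973
Ending inventory: 177 @ $21 = $3,717
Check: goods available $16,690 = COGS $12,973 + ending $3,717

COGS = $12,973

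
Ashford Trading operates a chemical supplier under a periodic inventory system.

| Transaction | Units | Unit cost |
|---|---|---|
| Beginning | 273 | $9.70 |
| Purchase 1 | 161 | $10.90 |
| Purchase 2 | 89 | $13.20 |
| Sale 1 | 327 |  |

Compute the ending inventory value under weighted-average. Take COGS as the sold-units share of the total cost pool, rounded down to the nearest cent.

Ending inventory = $2,090.35

Sale 1, sell 327: 327/523 × $5,577.80 → $3,487.45
Ending inventory (cost pool remaining) = $2,090.35
Check: goods available $5,577.80 = COGS $3,487.45 + ending $2,090.35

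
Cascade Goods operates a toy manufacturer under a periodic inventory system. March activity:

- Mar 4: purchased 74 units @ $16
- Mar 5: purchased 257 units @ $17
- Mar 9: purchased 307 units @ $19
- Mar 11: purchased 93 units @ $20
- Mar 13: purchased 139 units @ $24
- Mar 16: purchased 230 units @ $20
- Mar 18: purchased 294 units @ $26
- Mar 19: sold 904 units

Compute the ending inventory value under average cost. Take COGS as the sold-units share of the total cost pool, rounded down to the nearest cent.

Mar 19, sell 904: 904/1394 × $28,826.00 → $18,693.47
Ending inventory (cost pool remaining) = $10,132.53

Ending inventory = $10,132.53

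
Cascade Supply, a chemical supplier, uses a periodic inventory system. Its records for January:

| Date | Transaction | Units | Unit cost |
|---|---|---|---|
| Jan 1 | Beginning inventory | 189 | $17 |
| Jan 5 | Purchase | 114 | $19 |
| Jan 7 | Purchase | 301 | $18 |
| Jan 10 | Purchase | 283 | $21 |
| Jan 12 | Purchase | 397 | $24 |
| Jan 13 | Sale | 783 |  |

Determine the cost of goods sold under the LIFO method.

Jan 13, 783 sold [LIFO — newest first]: 397 @ $24 + 283 @ $21 + 103 @ $18 = $17,325
Ending inventory: 189 @ $17 + 114 @ $19 + 198 @ $18 = $8,943

COGS = $17,325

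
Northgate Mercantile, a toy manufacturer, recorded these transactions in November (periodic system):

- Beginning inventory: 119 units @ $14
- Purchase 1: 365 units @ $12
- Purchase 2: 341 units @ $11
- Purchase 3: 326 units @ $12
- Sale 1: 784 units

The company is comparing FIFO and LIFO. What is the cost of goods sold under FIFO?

COGS = $9,346

FIFO COGS: 119 @ $14 + 365 @ $12 + 300 @ $11 = $9,346
LIFO COGS: 326 @ $12 + 341 @ $11 + 117 @ $12 = $9,067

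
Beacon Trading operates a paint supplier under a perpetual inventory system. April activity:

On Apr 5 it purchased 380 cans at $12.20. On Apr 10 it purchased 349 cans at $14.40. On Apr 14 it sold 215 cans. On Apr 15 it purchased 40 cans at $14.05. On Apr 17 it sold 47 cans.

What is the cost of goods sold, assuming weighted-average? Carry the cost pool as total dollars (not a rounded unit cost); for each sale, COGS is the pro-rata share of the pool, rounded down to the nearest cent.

COGS = $3,475.04

After Apr 5: 380 on hand, pool $4,636.00 (≈ $12.2000 each)
After Apr 10: 729 on hand, pool $9,661.60 (≈ $13.2532 each)
Apr 14, sell 215: 215/729 × $9,661.60 → $2,849.44
After Apr 15: 554 on hand, pool $7,374.16 (≈ $13.3108 each)
Apr 17, sell 47: 47/554 × $7,374.16 → $625.60
Total COGS = $2,849.44 + $625.60 = $3,475.04
Ending inventory (cost pool remaining) = $6,748.56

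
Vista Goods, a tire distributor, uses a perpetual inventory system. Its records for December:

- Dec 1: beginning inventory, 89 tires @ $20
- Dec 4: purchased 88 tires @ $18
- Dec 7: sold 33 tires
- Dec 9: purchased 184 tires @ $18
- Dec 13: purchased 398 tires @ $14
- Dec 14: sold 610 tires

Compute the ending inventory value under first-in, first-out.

Dec 7, 33 sold [FIFO — oldest first]: 33 @ $20 = $660
Dec 14, 610 sold [FIFO — oldest first]: 56 @ $20 + 88 @ $18 + 184 @ $18 + 282 @ $14 = $9,964
Total COGS = $660 + $9,964 = $10,624
Ending inventory: 116 @ $14 = $1,624
Check: goods available $12,248 = COGS $10,624 + ending $1,624

Ending inventory = $1,624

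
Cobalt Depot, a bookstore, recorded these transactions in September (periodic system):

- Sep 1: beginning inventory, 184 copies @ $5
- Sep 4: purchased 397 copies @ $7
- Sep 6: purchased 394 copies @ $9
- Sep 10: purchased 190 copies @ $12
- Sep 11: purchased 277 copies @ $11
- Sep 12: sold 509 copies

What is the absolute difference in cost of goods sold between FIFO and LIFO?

$2,510

FIFO COGS: 184 @ $5 + 325 @ $7 = $3,195
LIFO COGS: 277 @ $11 + 190 @ $12 + 42 @ $9 = $5,705
Difference = |$3,195 − $5,705| = $2,510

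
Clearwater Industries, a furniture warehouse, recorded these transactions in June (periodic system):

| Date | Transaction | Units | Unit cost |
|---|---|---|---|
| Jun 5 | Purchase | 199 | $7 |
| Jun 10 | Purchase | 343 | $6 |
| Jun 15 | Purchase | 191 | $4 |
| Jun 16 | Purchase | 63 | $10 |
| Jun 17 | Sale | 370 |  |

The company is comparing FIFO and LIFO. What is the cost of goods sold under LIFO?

COGS = $2,090

FIFO COGS: 199 @ $7 + 171 @ $6 = $2,419
LIFO COGS: 63 @ $10 + 191 @ $4 + 116 @ $6 = $2,090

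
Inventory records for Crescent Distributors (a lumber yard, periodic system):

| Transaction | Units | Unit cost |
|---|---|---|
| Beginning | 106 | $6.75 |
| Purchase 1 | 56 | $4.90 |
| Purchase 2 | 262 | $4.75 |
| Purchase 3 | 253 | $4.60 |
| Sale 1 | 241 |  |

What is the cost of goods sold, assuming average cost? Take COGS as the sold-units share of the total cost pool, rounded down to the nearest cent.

COGS = $1,209.69

Sale 1, sell 241: 241/677 × $3,398.20 → $1,209.69
Ending inventory (cost pool remaining) = $2,188.51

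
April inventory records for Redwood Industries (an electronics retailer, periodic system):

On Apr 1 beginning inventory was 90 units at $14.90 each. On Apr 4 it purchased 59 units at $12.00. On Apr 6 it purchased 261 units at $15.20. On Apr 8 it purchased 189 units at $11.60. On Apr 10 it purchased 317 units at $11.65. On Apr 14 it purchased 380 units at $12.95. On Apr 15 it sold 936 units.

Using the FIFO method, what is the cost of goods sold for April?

Apr 15, 936 sold [FIFO — oldest first]: 90 @ $14.90 + 59 @ $12.00 + 261 @ $15.20 + 189 @ $11.60 + 317 @ $11.65 + 20 @ $12.95 = $12,160.65
Ending inventory: 360 @ $12.95 = $4,662.00
Check: goods available $16,822.65 = COGS $12,160.65 + ending $4,662.00

COGS = $12,160.65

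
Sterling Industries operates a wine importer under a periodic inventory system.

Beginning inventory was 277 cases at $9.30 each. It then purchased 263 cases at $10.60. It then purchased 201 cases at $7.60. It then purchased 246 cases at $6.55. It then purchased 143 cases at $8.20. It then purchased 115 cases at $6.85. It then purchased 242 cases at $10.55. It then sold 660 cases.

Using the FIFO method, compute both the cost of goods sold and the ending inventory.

Sale 1 (660) [FIFO — oldest first]: 277 @ $9.30 + 263 @ $10.60 + 120 @ $7.60 = $6,275.90
Ending inventory: 81 @ $7.60 + 246 @ $6.55 + 143 @ $8.20 + 115 @ $6.85 + 242 @ $10.55 = $6,740.35

COGS = $6,275.90; ending inventory = $6,740.35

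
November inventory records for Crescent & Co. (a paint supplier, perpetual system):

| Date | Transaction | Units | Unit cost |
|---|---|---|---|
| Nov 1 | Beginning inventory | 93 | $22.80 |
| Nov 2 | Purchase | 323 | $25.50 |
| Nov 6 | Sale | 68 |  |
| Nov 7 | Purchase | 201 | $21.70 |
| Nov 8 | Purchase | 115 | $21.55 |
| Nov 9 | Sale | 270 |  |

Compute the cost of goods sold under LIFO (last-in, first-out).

COGS = $7,575.75

Nov 6, 68 sold [LIFO — newest first]: 68 @ $25.50 = $1,734.00
Nov 9, 270 sold [LIFO — newest first]: 115 @ $21.55 + 155 @ $21.70 = $5,841.75
Total COGS = $1,734.00 + $5,841.75 = $7,575.75
Ending inventory: 93 @ $22.80 + 255 @ $25.50 + 46 @ $21.70 = $9,621.10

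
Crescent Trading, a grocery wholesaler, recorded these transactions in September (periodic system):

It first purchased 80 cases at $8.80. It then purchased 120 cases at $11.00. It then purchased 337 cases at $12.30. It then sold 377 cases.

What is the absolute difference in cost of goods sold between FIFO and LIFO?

FIFO COGS: 80 @ $8.80 + 120 @ $11.00 + 177 @ $12.30 = $4,201.10
LIFO COGS: 337 @ $12.30 + 40 @ $11.00 = $4,585.10
Difference = |$4,201.10 − $4,585.10| = $384.00

$384.00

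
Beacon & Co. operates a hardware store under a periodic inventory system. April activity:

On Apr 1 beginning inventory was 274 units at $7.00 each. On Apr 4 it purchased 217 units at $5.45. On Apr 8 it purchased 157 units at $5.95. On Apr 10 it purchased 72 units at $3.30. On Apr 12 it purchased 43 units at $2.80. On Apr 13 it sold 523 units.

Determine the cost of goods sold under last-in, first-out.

COGS = $2,712.80

Apr 13, 523 sold [LIFO — newest first]: 43 @ $2.80 + 72 @ $3.30 + 157 @ $5.95 + 217 @ $5.45 + 34 @ $7.00 = $2,712.80
Ending inventory: 240 @ $7.00 = $1,680.00
Check: goods available $4,392.80 = COGS $2,712.80 + ending $1,680.00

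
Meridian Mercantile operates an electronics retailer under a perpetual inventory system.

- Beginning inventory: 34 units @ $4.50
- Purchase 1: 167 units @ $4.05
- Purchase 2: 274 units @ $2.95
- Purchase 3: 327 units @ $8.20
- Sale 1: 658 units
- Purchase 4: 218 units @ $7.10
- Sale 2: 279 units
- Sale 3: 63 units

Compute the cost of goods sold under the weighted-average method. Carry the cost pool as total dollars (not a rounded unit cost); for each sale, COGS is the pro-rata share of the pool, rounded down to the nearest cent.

COGS = $5,738.48

After Beginning: 34 on hand, pool $153.00 (≈ $4.5000 each)
After Purchase 1: 201 on hand, pool $829.35 (≈ $4.1261 each)
After Purchase 2: 475 on hand, pool $1,637.65 (≈ $3.4477 each)
After Purchase 3: 802 on hand, pool $4,319.05 (≈ $5.3853 each)
Sale 1, sell 658: 658/802 × $4,319.05 → $3,543.55
After Purchase 4: 362 on hand, pool $2,323.30 (≈ $6.4180 each)
Sale 2, sell 279: 279/362 × $2,323.30 → $1,790.60
Sale 3, sell 63: 63/83 × $532.70 → $404.33
Total COGS = $3,543.55 + $1,790.60 + $404.33 = $5,738.48
Ending inventory (cost pool remaining) = $128.37
Check: goods available $5,866.85 = COGS $5,738.48 + ending $128.37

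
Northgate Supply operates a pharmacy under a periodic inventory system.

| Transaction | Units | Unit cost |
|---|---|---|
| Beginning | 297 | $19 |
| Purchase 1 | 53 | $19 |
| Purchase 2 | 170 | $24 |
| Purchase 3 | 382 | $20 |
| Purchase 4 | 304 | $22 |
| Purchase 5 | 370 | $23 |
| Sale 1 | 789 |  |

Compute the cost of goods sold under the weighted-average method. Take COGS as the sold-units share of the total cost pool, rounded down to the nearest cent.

Sale 1, sell 789: 789/1576 × $33,568.00 → $16,805.29
Ending inventory (cost pool remaining) = $16,762.71
Check: goods available $33,568.00 = COGS $16,805.29 + ending $16,762.71

COGS = $16,805.29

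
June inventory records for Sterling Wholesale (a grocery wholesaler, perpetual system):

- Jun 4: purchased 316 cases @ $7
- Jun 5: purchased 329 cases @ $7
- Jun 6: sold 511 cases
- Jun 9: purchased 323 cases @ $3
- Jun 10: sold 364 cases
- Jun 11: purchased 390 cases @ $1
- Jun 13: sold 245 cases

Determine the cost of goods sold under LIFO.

COGS = $5,078

Jun 6, 511 sold [LIFO — newest first]: 329 @ $7 + 182 @ $7 = $3,577
Jun 10, 364 sold [LIFO — newest first]: 323 @ $3 + 41 @ $7 = $1,256
Jun 13, 245 sold [LIFO — newest first]: 245 @ $1 = $245
Total COGS = $3,577 + $1,256 + $245 = $5,078
Ending inventory: 93 @ $7 + 145 @ $1 = $796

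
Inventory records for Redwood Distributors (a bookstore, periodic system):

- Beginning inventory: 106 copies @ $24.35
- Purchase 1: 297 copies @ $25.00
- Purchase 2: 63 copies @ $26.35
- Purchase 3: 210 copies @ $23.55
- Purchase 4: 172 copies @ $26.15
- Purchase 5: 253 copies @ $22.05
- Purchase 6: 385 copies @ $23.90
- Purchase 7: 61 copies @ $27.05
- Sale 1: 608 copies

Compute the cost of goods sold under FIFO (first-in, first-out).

Sale 1 (608) [FIFO — oldest first]: 106 @ $24.35 + 297 @ $25.00 + 63 @ $26.35 + 142 @ $23.55 = $15,010.25
Ending inventory: 68 @ $23.55 + 172 @ $26.15 + 253 @ $22.05 + 385 @ $23.90 + 61 @ $27.05 = $22,529.40

COGS = $15,010.25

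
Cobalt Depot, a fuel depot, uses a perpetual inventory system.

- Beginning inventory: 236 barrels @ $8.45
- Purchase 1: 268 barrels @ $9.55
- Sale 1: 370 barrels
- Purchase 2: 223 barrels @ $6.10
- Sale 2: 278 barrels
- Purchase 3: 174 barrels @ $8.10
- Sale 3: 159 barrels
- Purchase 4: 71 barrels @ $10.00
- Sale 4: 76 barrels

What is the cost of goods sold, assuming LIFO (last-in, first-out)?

COGS = $7,284.75

Sale 1 (370) [LIFO — newest first]: 268 @ $9.55 + 102 @ $8.45 = $3,421.30
Sale 2 (278) [LIFO — newest first]: 223 @ $6.10 + 55 @ $8.45 = $1,825.05
Sale 3 (159) [LIFO — newest first]: 159 @ $8.10 = $1,287.90
Sale 4 (76) [LIFO — newest first]: 71 @ $10.00 + 5 @ $8.10 = $750.50
Total COGS = $3,421.30 + $1,825.05 + $1,287.90 + $750.50 = $7,284.75
Ending inventory: 79 @ $8.45 + 10 @ $8.10 = $748.55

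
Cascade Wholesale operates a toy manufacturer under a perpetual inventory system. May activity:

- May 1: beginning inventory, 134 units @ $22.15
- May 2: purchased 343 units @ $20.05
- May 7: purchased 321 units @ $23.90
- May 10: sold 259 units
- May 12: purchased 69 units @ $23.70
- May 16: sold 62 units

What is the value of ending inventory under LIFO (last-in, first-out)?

May 10, 259 sold [LIFO — newest first]: 259 @ $23.90 = $6,190.10
May 16, 62 sold [LIFO — newest first]: 62 @ $23.70 = $1,469.40
Total COGS = $6,190.10 + $1,469.40 = $7,659.50
Ending inventory: 134 @ $22.15 + 343 @ $20.05 + 62 @ $23.90 + 7 @ $23.70 = $11,492.95
Check: goods available $19,152.45 = COGS $7,659.50 + ending $11,492.95

Ending inventory = $11,492.95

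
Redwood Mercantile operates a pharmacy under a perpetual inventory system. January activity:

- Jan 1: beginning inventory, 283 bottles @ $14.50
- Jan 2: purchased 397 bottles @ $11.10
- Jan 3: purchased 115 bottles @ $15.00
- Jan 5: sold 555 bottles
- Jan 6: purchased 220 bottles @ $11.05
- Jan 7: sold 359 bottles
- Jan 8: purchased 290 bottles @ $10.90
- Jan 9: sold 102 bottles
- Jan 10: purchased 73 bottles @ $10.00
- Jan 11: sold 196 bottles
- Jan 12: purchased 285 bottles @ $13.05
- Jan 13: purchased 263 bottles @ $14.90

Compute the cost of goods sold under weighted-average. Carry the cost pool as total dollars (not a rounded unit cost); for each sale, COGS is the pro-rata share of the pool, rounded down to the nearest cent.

After Jan 1: 283 on hand, pool $4,103.50 (≈ $14.5000 each)
After Jan 2: 680 on hand, pool $8,510.20 (≈ $12.5150 each)
After Jan 3: 795 on hand, pool $10,235.20 (≈ $12.8745 each)
Jan 5, sell 555: 555/795 × $10,235.20 → $7,145.32
After Jan 6: 460 on hand, pool $5,520.88 (≈ $12.0019 each)
Jan 7, sell 359: 359/460 × $5,520.88 → $4,308.68
After Jan 8: 391 on hand, pool $4,373.20 (≈ $11.1847 each)
Jan 9, sell 102: 102/391 × $4,373.20 → $1,140.83
After Jan 10: 362 on hand, pool $3,962.37 (≈ $10.9458 each)
Jan 11, sell 196: 196/362 × $3,962.37 → $2,145.37
After Jan 12: 451 on hand, pool $5,536.25 (≈ $12.2755 each)
After Jan 13: 714 on hand, pool $9,454.95 (≈ $13.2422 each)
Total COGS = $7,145.32 + $4,308.68 + $1,140.83 + $2,145.37 = $14,740.20
Ending inventory (cost pool remaining) = $9,454.95
Check: goods available $24,195.15 = COGS $14,740.20 + ending $9,454.95

COGS = $14,740.20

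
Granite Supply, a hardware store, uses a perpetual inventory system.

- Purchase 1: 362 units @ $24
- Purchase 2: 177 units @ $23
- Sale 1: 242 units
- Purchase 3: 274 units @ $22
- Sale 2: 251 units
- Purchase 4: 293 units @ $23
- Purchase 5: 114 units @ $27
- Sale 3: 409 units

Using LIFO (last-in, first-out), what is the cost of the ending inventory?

Sale 1 (242) [LIFO — newest first]: 177 @ $23 + 65 @ $24 = $5,631
Sale 2 (251) [LIFO — newest first]: 251 @ $22 = $5,522
Sale 3 (409) [LIFO — newest first]: 114 @ $27 + 293 @ $23 + 2 @ $22 = $9,861
Total COGS = $5,631 + $5,522 + $9,861 = $21,014
Ending inventory: 297 @ $24 + 21 @ $22 = $7,590

Ending inventory = $7,590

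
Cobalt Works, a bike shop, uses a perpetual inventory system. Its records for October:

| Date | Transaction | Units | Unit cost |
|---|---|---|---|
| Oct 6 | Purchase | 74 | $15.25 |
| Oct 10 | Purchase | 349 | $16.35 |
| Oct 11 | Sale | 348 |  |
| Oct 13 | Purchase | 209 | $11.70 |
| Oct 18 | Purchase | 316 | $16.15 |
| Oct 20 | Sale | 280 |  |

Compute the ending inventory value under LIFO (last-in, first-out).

Oct 11, 348 sold [LIFO — newest first]: 348 @ $16.35 = $5,689.80
Oct 20, 280 sold [LIFO — newest first]: 280 @ $16.15 = $4,522.00
Total COGS = $5,689.80 + $4,522.00 = $10,211.80
Ending inventory: 74 @ $15.25 + 1 @ $16.35 + 209 @ $11.70 + 36 @ $16.15 = $4,171.55

Ending inventory = $4,171.55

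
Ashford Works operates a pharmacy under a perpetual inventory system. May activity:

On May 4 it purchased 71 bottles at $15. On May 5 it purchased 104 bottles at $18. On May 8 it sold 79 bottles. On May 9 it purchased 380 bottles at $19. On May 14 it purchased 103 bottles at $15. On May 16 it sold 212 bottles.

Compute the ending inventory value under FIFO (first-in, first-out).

Ending inventory = $6,561

May 8, 79 sold [FIFO — oldest first]: 71 @ $15 + 8 @ $18 = $1,209
May 16, 212 sold [FIFO — oldest first]: 96 @ $18 + 116 @ $19 = $3,932
Total COGS = $1,209 + $3,932 = $5,141
Ending inventory: 264 @ $19 + 103 @ $15 = $6,561
Check: goods available $11,702 = COGS $5,141 + ending $6,561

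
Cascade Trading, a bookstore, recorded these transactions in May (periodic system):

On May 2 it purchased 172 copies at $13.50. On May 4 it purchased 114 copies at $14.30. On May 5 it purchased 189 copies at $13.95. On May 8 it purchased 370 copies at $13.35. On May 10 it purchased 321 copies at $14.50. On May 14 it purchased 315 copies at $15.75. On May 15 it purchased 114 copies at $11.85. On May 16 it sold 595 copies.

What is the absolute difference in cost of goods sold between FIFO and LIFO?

$528.40

FIFO COGS: 172 @ $13.50 + 114 @ $14.30 + 189 @ $13.95 + 120 @ $13.35 = $8,190.75
LIFO COGS: 114 @ $11.85 + 315 @ $15.75 + 166 @ $14.50 = $8,719.15
Difference = |$8,190.75 − $8,719.15| = $528.40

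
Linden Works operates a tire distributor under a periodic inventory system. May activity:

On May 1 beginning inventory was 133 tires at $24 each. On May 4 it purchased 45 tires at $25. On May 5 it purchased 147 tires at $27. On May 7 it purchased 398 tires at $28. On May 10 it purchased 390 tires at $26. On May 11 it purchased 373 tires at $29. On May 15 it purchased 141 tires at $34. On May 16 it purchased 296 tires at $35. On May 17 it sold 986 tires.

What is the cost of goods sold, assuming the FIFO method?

May 17, 986 sold [FIFO — oldest first]: 133 @ $24 + 45 @ $25 + 147 @ $27 + 398 @ $28 + 263 @ $26 = $26,268
Ending inventory: 127 @ $26 + 373 @ $29 + 141 @ $34 + 296 @ $35 = $29,273
Check: goods available $55,541 = COGS $26,268 + ending $29,273

COGS = $26,268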